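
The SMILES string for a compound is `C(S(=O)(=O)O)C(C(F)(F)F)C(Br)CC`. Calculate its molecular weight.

Atom tally by fragment:
  HO3SCH2 → C:1 H:3 S:1 O:3
  CH(CF3) → C:2 H:1 F:3
  CH(Br) → C:1 H:1 Br:1
  CH2 → C:1 H:2
  CH3 → C:1 H:3
Element totals:
  C: 6
  H: 10
  Br: 1
  F: 3
  O: 3
  S: 1
Molecular formula: C6H10BrF3O3S.
  M = 6(12.011) + 10(1.008) + 79.904 + 3(18.998) + 3(15.999) + 32.06
    = 72.066 + 10.080 + 79.904 + 56.994 + 47.997 + 32.060 = 299.101

299.10 g/mol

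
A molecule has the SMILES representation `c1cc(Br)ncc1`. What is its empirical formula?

Atom tally by fragment:
  pyridine ring core → C:5 H:5 N:1
  (− 1 ring H displaced by substituents)
  + Br → Br:1
Element totals:
  C: 5
  H: 4
  Br: 1
  N: 1
Molecular formula: C5H4BrN.
gcd of subscripts (1, 5, 4, 1) = 1, so the empirical formula equals the molecular formula.

C5H4BrN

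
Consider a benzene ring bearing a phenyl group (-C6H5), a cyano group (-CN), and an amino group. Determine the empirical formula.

C13H10N2

Atom tally by fragment:
  benzene ring core → C:6 H:6
  (− 3 ring H displaced by substituents)
  + C6H5 → C:6 H:5
  + CN → C:1 N:1
  + NH2 → N:1 H:2
Element totals:
  C: 13
  H: 10
  N: 2
Molecular formula: C13H10N2.
gcd of subscripts (13, 10, 2) = 1, so the empirical formula equals the molecular formula.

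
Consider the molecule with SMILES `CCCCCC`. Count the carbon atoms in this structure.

6

Atom tally by fragment:
  CH3 → C:1 H:3
  CH2 → C:1 H:2
  CH2 → C:1 H:2
  CH2 → C:1 H:2
  CH2 → C:1 H:2
  CH3 → C:1 H:3
Element totals:
  C: 6
  H: 14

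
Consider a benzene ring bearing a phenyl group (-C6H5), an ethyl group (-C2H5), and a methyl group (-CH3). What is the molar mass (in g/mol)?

Atom tally by fragment:
  benzene ring core → C:6 H:6
  (− 3 ring H displaced by substituents)
  + C6H5 → C:6 H:5
  + C2H5 → C:2 H:5
  + CH3 → C:1 H:3
Element totals:
  C: 15
  H: 16
Molecular formula: C15H16.
  M = 15(12.011) + 16(1.008)
    = 180.165 + 16.128 = 196.293

196.29 g/mol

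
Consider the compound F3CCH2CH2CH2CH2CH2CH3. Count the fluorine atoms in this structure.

Atom tally by fragment:
  F3CCH2 → C:2 H:2 F:3
  CH2 → C:1 H:2
  CH2 → C:1 H:2
  CH2 → C:1 H:2
  CH2 → C:1 H:2
  CH3 → C:1 H:3
Element totals:
  C: 7
  H: 13
  F: 3

3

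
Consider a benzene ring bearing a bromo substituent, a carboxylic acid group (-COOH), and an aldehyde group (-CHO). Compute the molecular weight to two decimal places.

Atom tally by fragment:
  benzene ring core → C:6 H:6
  (− 3 ring H displaced by substituents)
  + Br → Br:1
  + COOH → C:1 H:1 O:2
  + CHO → C:1 H:1 O:1
Element totals:
  C: 8
  H: 5
  Br: 1
  O: 3
Molecular formula: C8H5BrO3.
  M = 8(12.011) + 5(1.008) + 79.904 + 3(15.999)
    = 96.088 + 5.040 + 79.904 + 47.997 = 229.029

229.03 g/mol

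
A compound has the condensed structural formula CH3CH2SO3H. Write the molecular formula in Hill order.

C2H6O3S

Element totals:
  C: 2
  H: 6
  O: 3
  S: 1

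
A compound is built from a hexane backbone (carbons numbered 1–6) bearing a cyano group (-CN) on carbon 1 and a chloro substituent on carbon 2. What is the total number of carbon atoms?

Atom tally by fragment:
  NCCH2 → C:2 H:2 N:1
  CH(Cl) → C:1 H:1 Cl:1
  CH2 → C:1 H:2
  CH2 → C:1 H:2
  CH2 → C:1 H:2
  CH3 → C:1 H:3
Element totals:
  C: 7
  H: 12
  Cl: 1
  N: 1

7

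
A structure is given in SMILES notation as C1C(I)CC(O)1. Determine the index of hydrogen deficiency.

Atom tally by fragment:
  cyclobutane ring core → C:4 H:8
  (− 2 ring H displaced by substituents)
  + I → I:1
  + OH → O:1 H:1
Element totals:
  C: 4
  H: 7
  I: 1
  O: 1
Molecular formula: C4H7IO.
DoU = (2C + 2 + N − H − X) / 2 = (2·4 + 2 + 0 − 7 − 1) / 2 = 1.

1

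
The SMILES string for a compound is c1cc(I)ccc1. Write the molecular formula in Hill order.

Atom tally by fragment:
  benzene ring core → C:6 H:6
  (− 1 ring H displaced by substituents)
  + I → I:1
Element totals:
  C: 6
  H: 5
  I: 1

C6H5I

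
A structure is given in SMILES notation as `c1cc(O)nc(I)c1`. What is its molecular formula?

Atom tally by fragment:
  pyridine ring core → C:5 H:5 N:1
  (− 2 ring H displaced by substituents)
  + OH → O:1 H:1
  + I → I:1
Element totals:
  C: 5
  H: 4
  I: 1
  N: 1
  O: 1

C5H4INO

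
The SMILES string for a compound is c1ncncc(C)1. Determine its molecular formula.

Atom tally by fragment:
  pyrimidine ring core → C:4 H:4 N:2
  (− 1 ring H displaced by substituents)
  + CH3 → C:1 H:3
Element totals:
  C: 5
  H: 6
  N: 2

C5H6N2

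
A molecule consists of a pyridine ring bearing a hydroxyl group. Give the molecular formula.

C5H5NO

Atom tally by fragment:
  pyridine ring core → C:5 H:5 N:1
  (− 1 ring H displaced by substituents)
  + OH → O:1 H:1
Element totals:
  C: 5
  H: 5
  N: 1
  O: 1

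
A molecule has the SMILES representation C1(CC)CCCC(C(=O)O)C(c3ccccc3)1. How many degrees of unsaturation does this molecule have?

6

Atom tally by fragment:
  cyclohexane ring core → C:6 H:12
  (− 3 ring H displaced by substituents)
  + C2H5 → C:2 H:5
  + COOH → C:1 H:1 O:2
  + C6H5 → C:6 H:5
Element totals:
  C: 15
  H: 20
  O: 2
Molecular formula: C15H20O2.
DoU = (2C + 2 + N − H − X) / 2 = (2·15 + 2 + 0 − 20 − 0) / 2 = 6.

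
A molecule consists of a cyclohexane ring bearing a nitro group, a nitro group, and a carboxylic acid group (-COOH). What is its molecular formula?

Atom tally by fragment:
  cyclohexane ring core → C:6 H:12
  (− 3 ring H displaced by substituents)
  + NO2 → N:1 O:2
  + NO2 → N:1 O:2
  + COOH → C:1 H:1 O:2
Element totals:
  C: 7
  H: 10
  N: 2
  O: 6

C7H10N2O6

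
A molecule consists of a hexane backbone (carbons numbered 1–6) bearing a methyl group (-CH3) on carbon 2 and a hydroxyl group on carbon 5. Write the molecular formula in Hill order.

Atom tally by fragment:
  CH3 → C:1 H:3
  CH(CH3) → C:2 H:4
  CH2 → C:1 H:2
  CH2 → C:1 H:2
  CH(OH) → C:1 H:2 O:1
  CH3 → C:1 H:3
Element totals:
  C: 7
  H: 16
  O: 1

C7H16O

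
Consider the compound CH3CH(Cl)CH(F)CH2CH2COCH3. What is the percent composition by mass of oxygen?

Element totals:
  C: 7
  H: 12
  Cl: 1
  F: 1
  O: 1
Molecular formula: C7H12ClFO.
Molar mass = 166.620 g/mol.
Mass from O: 1 × 15.999 = 15.999 g/mol.
%O = 15.999 / 166.620 × 100 = 9.60%.

9.60%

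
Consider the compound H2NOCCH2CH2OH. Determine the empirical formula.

C3H7NO2

Element totals:
  C: 3
  H: 7
  N: 1
  O: 2
Molecular formula: C3H7NO2.
gcd of subscripts (3, 7, 1, 2) = 1, so the empirical formula equals the molecular formula.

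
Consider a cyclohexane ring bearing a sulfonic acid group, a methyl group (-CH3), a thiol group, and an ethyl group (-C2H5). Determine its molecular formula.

C9H18O3S2

Atom tally by fragment:
  cyclohexane ring core → C:6 H:12
  (− 4 ring H displaced by substituents)
  + SO3H → S:1 O:3 H:1
  + CH3 → C:1 H:3
  + SH → S:1 H:1
  + C2H5 → C:2 H:5
Element totals:
  C: 9
  H: 18
  O: 3
  S: 2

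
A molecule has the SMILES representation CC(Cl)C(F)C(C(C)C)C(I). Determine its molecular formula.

Atom tally by fragment:
  CH3 → C:1 H:3
  CH(Cl) → C:1 H:1 Cl:1
  CH(F) → C:1 H:1 F:1
  CH(CH(CH3)2) → C:4 H:8
  CH2I → C:1 H:2 I:1
Element totals:
  C: 8
  H: 15
  Cl: 1
  F: 1
  I: 1

C8H15ClFI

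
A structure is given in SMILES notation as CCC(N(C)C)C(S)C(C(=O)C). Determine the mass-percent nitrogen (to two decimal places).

7.40%

Atom tally by fragment:
  CH3 → C:1 H:3
  CH2 → C:1 H:2
  CH(N(CH3)2) → C:3 H:7 N:1
  CH(SH) → C:1 H:2 S:1
  CH2COCH3 → C:3 H:5 O:1
Element totals:
  C: 9
  H: 19
  N: 1
  O: 1
  S: 1
Molecular formula: C9H19NOS.
Molar mass = 189.317 g/mol.
Mass from N: 1 × 14.007 = 14.007 g/mol.
%N = 14.007 / 189.317 × 100 = 7.40%.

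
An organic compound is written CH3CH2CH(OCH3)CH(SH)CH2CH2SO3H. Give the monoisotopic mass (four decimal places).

Atom tally by fragment:
  CH3 → C:1 H:3
  CH2 → C:1 H:2
  CH(OCH3) → C:2 H:4 O:1
  CH(SH) → C:1 H:2 S:1
  CH2 → C:1 H:2
  CH2SO3H → C:1 H:3 S:1 O:3
Element totals:
  C: 7
  H: 16
  O: 4
  S: 2
Molecular formula: C7H16O4S2.
  M = 7(12.0) + 16(1.007825) + 4(15.994915) + 2(31.972071)
    = 84.000000 + 16.125200 + 63.979660 + 63.944142 = 228.049002

228.0490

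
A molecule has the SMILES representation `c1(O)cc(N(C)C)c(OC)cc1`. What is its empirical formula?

C9H13NO2

Atom tally by fragment:
  benzene ring core → C:6 H:6
  (− 3 ring H displaced by substituents)
  + OH → O:1 H:1
  + N(CH3)2 → N:1 C:2 H:6
  + OCH3 → C:1 H:3 O:1
Element totals:
  C: 9
  H: 13
  N: 1
  O: 2
Molecular formula: C9H13NO2.
gcd of subscripts (9, 13, 1, 2) = 1, so the empirical formula equals the molecular formula.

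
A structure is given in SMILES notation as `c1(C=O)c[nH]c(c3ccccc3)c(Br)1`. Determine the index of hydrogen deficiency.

Atom tally by fragment:
  pyrrole ring core → C:4 H:5 N:1
  (− 3 ring H displaced by substituents)
  + CHO → C:1 H:1 O:1
  + C6H5 → C:6 H:5
  + Br → Br:1
Element totals:
  C: 11
  H: 8
  Br: 1
  N: 1
  O: 1
Molecular formula: C11H8BrNO.
DoU = (2C + 2 + N − H − X) / 2 = (2·11 + 2 + 1 − 8 − 1) / 2 = 8.

8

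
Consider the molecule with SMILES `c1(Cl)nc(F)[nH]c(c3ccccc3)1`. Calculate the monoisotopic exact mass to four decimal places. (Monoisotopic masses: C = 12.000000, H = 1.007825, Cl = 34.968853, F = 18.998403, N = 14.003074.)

196.0204

Atom tally by fragment:
  imidazole ring core → C:3 H:4 N:2
  (− 3 ring H displaced by substituents)
  + Cl → Cl:1
  + F → F:1
  + C6H5 → C:6 H:5
Element totals:
  C: 9
  H: 6
  Cl: 1
  F: 1
  N: 2
Molecular formula: C9H6ClFN2.
  M = 9(12.0) + 6(1.007825) + 34.968853 + 18.998403 + 2(14.003074)
    = 108.000000 + 6.046950 + 34.968853 + 18.998403 + 28.006148 = 196.020354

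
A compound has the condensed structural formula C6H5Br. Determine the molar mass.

Element totals:
  C: 6
  H: 5
  Br: 1
Molecular formula: C6H5Br.
  M = 6(12.011) + 5(1.008) + 79.904
    = 72.066 + 5.040 + 79.904 = 157.010

157.01 g/mol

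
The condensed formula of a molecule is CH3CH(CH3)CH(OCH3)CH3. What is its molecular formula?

C6H14O

Atom tally by fragment:
  CH3 → C:1 H:3
  CH(CH3) → C:2 H:4
  CH(OCH3) → C:2 H:4 O:1
  CH3 → C:1 H:3
Element totals:
  C: 6
  H: 14
  O: 1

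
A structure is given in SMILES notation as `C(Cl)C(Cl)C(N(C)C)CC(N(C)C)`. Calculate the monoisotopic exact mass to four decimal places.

Atom tally by fragment:
  ClCH2 → C:1 H:2 Cl:1
  CH(Cl) → C:1 H:1 Cl:1
  CH(N(CH3)2) → C:3 H:7 N:1
  CH2 → C:1 H:2
  CH2N(CH3)2 → C:3 H:8 N:1
Element totals:
  C: 9
  H: 20
  Cl: 2
  N: 2
Molecular formula: C9H20Cl2N2.
  M = 9(12.0) + 20(1.007825) + 2(34.968853) + 2(14.003074)
    = 108.000000 + 20.156500 + 69.937706 + 28.006148 = 226.100354

226.1004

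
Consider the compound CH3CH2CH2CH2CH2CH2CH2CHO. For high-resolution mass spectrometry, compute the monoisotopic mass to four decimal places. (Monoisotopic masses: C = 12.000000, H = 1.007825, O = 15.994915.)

128.1201

Atom tally by fragment:
  CH3 → C:1 H:3
  CH2 → C:1 H:2
  CH2 → C:1 H:2
  CH2 → C:1 H:2
  CH2 → C:1 H:2
  CH2 → C:1 H:2
  CH2CHO → C:2 H:3 O:1
Element totals:
  C: 8
  H: 16
  O: 1
Molecular formula: C8H16O.
  M = 8(12.0) + 16(1.007825) + 15.994915
    = 96.000000 + 16.125200 + 15.994915 = 128.120115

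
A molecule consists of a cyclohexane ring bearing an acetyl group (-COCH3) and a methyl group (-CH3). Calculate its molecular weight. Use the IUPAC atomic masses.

140.23 g/mol

Atom tally by fragment:
  cyclohexane ring core → C:6 H:12
  (− 2 ring H displaced by substituents)
  + COCH3 → C:2 H:3 O:1
  + CH3 → C:1 H:3
Element totals:
  C: 9
  H: 16
  O: 1
Molecular formula: C9H16O.
  M = 9(12.011) + 16(1.008) + 15.999
    = 108.099 + 16.128 + 15.999 = 140.226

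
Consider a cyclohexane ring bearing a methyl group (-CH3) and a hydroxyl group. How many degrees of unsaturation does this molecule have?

Atom tally by fragment:
  cyclohexane ring core → C:6 H:12
  (− 2 ring H displaced by substituents)
  + CH3 → C:1 H:3
  + OH → O:1 H:1
Element totals:
  C: 7
  H: 14
  O: 1
Molecular formula: C7H14O.
DoU = (2C + 2 + N − H − X) / 2 = (2·7 + 2 + 0 − 14 − 0) / 2 = 1.

1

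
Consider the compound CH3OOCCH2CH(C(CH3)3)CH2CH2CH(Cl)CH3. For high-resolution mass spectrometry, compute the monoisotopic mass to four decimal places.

234.1387

Atom tally by fragment:
  CH3OOCCH2 → C:3 H:5 O:2
  CH(C(CH3)3) → C:5 H:10
  CH2 → C:1 H:2
  CH2 → C:1 H:2
  CH(Cl) → C:1 H:1 Cl:1
  CH3 → C:1 H:3
Element totals:
  C: 12
  H: 23
  Cl: 1
  O: 2
Molecular formula: C12H23ClO2.
  M = 12(12.0) + 23(1.007825) + 34.968853 + 2(15.994915)
    = 144.000000 + 23.179975 + 34.968853 + 31.989830 = 234.138658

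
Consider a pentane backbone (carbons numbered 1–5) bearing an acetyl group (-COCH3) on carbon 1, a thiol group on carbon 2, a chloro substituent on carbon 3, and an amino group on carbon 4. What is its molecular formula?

Atom tally by fragment:
  CH3COCH2 → C:3 H:5 O:1
  CH(SH) → C:1 H:2 S:1
  CH(Cl) → C:1 H:1 Cl:1
  CH(NH2) → C:1 H:3 N:1
  CH3 → C:1 H:3
Element totals:
  C: 7
  H: 14
  Cl: 1
  N: 1
  O: 1
  S: 1

C7H14ClNOS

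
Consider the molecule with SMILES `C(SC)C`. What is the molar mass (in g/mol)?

76.16 g/mol

Atom tally by fragment:
  CH3SCH2 → C:2 H:5 S:1
  CH3 → C:1 H:3
Element totals:
  C: 3
  H: 8
  S: 1
Molecular formula: C3H8S.
  M = 3(12.011) + 8(1.008) + 32.06
    = 36.033 + 8.064 + 32.060 = 76.157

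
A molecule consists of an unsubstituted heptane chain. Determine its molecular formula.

Atom tally by fragment:
  CH3 → C:1 H:3
  CH2 → C:1 H:2
  CH2 → C:1 H:2
  CH2 → C:1 H:2
  CH2 → C:1 H:2
  CH2 → C:1 H:2
  CH3 → C:1 H:3
Element totals:
  C: 7
  H: 16

C7H16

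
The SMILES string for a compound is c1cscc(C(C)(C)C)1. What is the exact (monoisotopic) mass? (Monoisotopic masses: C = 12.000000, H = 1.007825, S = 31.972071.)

140.0660

Atom tally by fragment:
  thiophene ring core → C:4 H:4 S:1
  (− 1 ring H displaced by substituents)
  + C(CH3)3 → C:4 H:9
Element totals:
  C: 8
  H: 12
  S: 1
Molecular formula: C8H12S.
  M = 8(12.0) + 12(1.007825) + 31.972071
    = 96.000000 + 12.093900 + 31.972071 = 140.065971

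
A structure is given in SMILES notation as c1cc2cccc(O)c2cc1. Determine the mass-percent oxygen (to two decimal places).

Atom tally by fragment:
  naphthalene ring system core → C:10 H:8
  (− 1 ring H displaced by substituents)
  + OH → O:1 H:1
Element totals:
  C: 10
  H: 8
  O: 1
Molecular formula: C10H8O.
Molar mass = 144.173 g/mol.
Mass from O: 1 × 15.999 = 15.999 g/mol.
%O = 15.999 / 144.173 × 100 = 11.10%.

11.10%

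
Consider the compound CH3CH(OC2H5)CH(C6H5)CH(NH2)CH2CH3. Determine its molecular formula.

Atom tally by fragment:
  CH3 → C:1 H:3
  CH(OC2H5) → C:3 H:6 O:1
  CH(C6H5) → C:7 H:6
  CH(NH2) → C:1 H:3 N:1
  CH2 → C:1 H:2
  CH3 → C:1 H:3
Element totals:
  C: 14
  H: 23
  N: 1
  O: 1

C14H23NO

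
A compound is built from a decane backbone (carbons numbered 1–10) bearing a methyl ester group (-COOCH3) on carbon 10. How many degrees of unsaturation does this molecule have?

Atom tally by fragment:
  CH3 → C:1 H:3
  CH2 → C:1 H:2
  CH2 → C:1 H:2
  CH2 → C:1 H:2
  CH2 → C:1 H:2
  CH2 → C:1 H:2
  CH2 → C:1 H:2
  CH2 → C:1 H:2
  CH2 → C:1 H:2
  CH2COOCH3 → C:3 H:5 O:2
Element totals:
  C: 12
  H: 24
  O: 2
Molecular formula: C12H24O2.
DoU = (2C + 2 + N − H − X) / 2 = (2·12 + 2 + 0 − 24 − 0) / 2 = 1.

1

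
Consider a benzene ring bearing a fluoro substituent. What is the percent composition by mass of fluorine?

Atom tally by fragment:
  benzene ring core → C:6 H:6
  (− 1 ring H displaced by substituents)
  + F → F:1
Element totals:
  C: 6
  H: 5
  F: 1
Molecular formula: C6H5F.
Molar mass = 96.104 g/mol.
Mass from F: 1 × 18.998 = 18.998 g/mol.
%F = 18.998 / 96.104 × 100 = 19.77%.

19.77%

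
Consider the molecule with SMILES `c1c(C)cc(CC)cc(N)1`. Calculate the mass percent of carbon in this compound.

Atom tally by fragment:
  benzene ring core → C:6 H:6
  (− 3 ring H displaced by substituents)
  + CH3 → C:1 H:3
  + C2H5 → C:2 H:5
  + NH2 → N:1 H:2
Element totals:
  C: 9
  H: 13
  N: 1
Molecular formula: C9H13N.
Molar mass = 135.210 g/mol.
Mass from C: 9 × 12.011 = 108.099 g/mol.
%C = 108.099 / 135.210 × 100 = 79.95%.

79.95%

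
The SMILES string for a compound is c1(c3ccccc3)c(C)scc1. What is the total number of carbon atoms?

11

Atom tally by fragment:
  thiophene ring core → C:4 H:4 S:1
  (− 2 ring H displaced by substituents)
  + C6H5 → C:6 H:5
  + CH3 → C:1 H:3
Element totals:
  C: 11
  H: 10
  S: 1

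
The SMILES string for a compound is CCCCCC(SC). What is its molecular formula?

C7H16S

Atom tally by fragment:
  CH3 → C:1 H:3
  CH2 → C:1 H:2
  CH2 → C:1 H:2
  CH2 → C:1 H:2
  CH2 → C:1 H:2
  CH2SCH3 → C:2 H:5 S:1
Element totals:
  C: 7
  H: 16
  S: 1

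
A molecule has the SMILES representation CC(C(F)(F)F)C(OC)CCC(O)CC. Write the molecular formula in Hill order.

C10H19F3O2

Atom tally by fragment:
  CH3 → C:1 H:3
  CH(CF3) → C:2 H:1 F:3
  CH(OCH3) → C:2 H:4 O:1
  CH2 → C:1 H:2
  CH2 → C:1 H:2
  CH(OH) → C:1 H:2 O:1
  CH2 → C:1 H:2
  CH3 → C:1 H:3
Element totals:
  C: 10
  H: 19
  F: 3
  O: 2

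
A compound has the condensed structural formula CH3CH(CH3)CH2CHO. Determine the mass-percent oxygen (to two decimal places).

18.57%

Element totals:
  C: 5
  H: 10
  O: 1
Molecular formula: C5H10O.
Molar mass = 86.134 g/mol.
Mass from O: 1 × 15.999 = 15.999 g/mol.
%O = 15.999 / 86.134 × 100 = 18.57%.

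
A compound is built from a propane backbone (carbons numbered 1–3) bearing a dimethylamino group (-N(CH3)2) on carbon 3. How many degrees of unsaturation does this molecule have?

0

Atom tally by fragment:
  CH3 → C:1 H:3
  CH2 → C:1 H:2
  CH2N(CH3)2 → C:3 H:8 N:1
Element totals:
  C: 5
  H: 13
  N: 1
Molecular formula: C5H13N.
DoU = (2C + 2 + N − H − X) / 2 = (2·5 + 2 + 1 − 13 − 0) / 2 = 0.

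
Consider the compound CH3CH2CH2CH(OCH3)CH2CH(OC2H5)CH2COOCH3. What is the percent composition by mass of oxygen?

Element totals:
  C: 12
  H: 24
  O: 4
Molecular formula: C12H24O4.
Molar mass = 232.320 g/mol.
Mass from O: 4 × 15.999 = 63.996 g/mol.
%O = 63.996 / 232.320 × 100 = 27.55%.

27.55%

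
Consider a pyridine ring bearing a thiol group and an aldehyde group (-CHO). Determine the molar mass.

Atom tally by fragment:
  pyridine ring core → C:5 H:5 N:1
  (− 2 ring H displaced by substituents)
  + SH → S:1 H:1
  + CHO → C:1 H:1 O:1
Element totals:
  C: 6
  H: 5
  N: 1
  O: 1
  S: 1
Molecular formula: C6H5NOS.
  M = 6(12.011) + 5(1.008) + 14.007 + 15.999 + 32.06
    = 72.066 + 5.040 + 14.007 + 15.999 + 32.060 = 139.172

139.17 g/mol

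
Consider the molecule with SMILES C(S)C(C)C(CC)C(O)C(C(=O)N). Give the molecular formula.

C9H19NO2S

Atom tally by fragment:
  HSCH2 → C:1 H:3 S:1
  CH(CH3) → C:2 H:4
  CH(C2H5) → C:3 H:6
  CH(OH) → C:1 H:2 O:1
  CH2CONH2 → C:2 H:4 O:1 N:1
Element totals:
  C: 9
  H: 19
  N: 1
  O: 2
  S: 1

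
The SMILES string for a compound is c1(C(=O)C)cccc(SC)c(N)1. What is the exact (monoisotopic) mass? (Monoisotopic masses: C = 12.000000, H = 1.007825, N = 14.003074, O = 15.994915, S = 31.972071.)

Atom tally by fragment:
  benzene ring core → C:6 H:6
  (− 3 ring H displaced by substituents)
  + COCH3 → C:2 H:3 O:1
  + SCH3 → C:1 H:3 S:1
  + NH2 → N:1 H:2
Element totals:
  C: 9
  H: 11
  N: 1
  O: 1
  S: 1
Molecular formula: C9H11NOS.
  M = 9(12.0) + 11(1.007825) + 14.003074 + 15.994915 + 31.972071
    = 108.000000 + 11.086075 + 14.003074 + 15.994915 + 31.972071 = 181.056135

181.0561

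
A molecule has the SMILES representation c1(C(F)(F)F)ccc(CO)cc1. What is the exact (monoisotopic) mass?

Atom tally by fragment:
  benzene ring core → C:6 H:6
  (− 2 ring H displaced by substituents)
  + CF3 → C:1 F:3
  + CH2OH → C:1 H:3 O:1
Element totals:
  C: 8
  H: 7
  F: 3
  O: 1
Molecular formula: C8H7F3O.
  M = 8(12.0) + 7(1.007825) + 3(18.998403) + 15.994915
    = 96.000000 + 7.054775 + 56.995209 + 15.994915 = 176.044899

176.0449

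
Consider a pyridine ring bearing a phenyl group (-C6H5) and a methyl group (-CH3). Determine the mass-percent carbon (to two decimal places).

85.17%

Atom tally by fragment:
  pyridine ring core → C:5 H:5 N:1
  (− 2 ring H displaced by substituents)
  + C6H5 → C:6 H:5
  + CH3 → C:1 H:3
Element totals:
  C: 12
  H: 11
  N: 1
Molecular formula: C12H11N.
Molar mass = 169.227 g/mol.
Mass from C: 12 × 12.011 = 144.132 g/mol.
%C = 144.132 / 169.227 × 100 = 85.17%.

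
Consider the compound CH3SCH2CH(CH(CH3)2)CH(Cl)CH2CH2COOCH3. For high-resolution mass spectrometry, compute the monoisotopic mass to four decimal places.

Atom tally by fragment:
  CH3SCH2 → C:2 H:5 S:1
  CH(CH(CH3)2) → C:4 H:8
  CH(Cl) → C:1 H:1 Cl:1
  CH2 → C:1 H:2
  CH2COOCH3 → C:3 H:5 O:2
Element totals:
  C: 11
  H: 21
  Cl: 1
  O: 2
  S: 1
Molecular formula: C11H21ClO2S.
  M = 11(12.0) + 21(1.007825) + 34.968853 + 2(15.994915) + 31.972071
    = 132.000000 + 21.164325 + 34.968853 + 31.989830 + 31.972071 = 252.095079

252.0951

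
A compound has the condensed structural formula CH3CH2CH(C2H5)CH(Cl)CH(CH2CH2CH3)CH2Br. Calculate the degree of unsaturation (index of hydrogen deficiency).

Atom tally by fragment:
  CH3 → C:1 H:3
  CH2 → C:1 H:2
  CH(C2H5) → C:3 H:6
  CH(Cl) → C:1 H:1 Cl:1
  CH(CH2CH2CH3) → C:4 H:8
  CH2Br → C:1 H:2 Br:1
Element totals:
  C: 11
  H: 22
  Br: 1
  Cl: 1
Molecular formula: C11H22BrCl.
DoU = (2C + 2 + N − H − X) / 2 = (2·11 + 2 + 0 − 22 − 2) / 2 = 0.

0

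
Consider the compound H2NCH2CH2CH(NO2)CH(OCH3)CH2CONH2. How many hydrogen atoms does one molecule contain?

Atom tally by fragment:
  H2NCH2 → C:1 H:4 N:1
  CH2 → C:1 H:2
  CH(NO2) → C:1 H:1 N:1 O:2
  CH(OCH3) → C:2 H:4 O:1
  CH2CONH2 → C:2 H:4 O:1 N:1
Element totals:
  C: 7
  H: 15
  N: 3
  O: 4

15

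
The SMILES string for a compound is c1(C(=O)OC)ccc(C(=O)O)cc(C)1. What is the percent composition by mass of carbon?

Atom tally by fragment:
  benzene ring core → C:6 H:6
  (− 3 ring H displaced by substituents)
  + COOCH3 → C:2 H:3 O:2
  + COOH → C:1 H:1 O:2
  + CH3 → C:1 H:3
Element totals:
  C: 10
  H: 10
  O: 4
Molecular formula: C10H10O4.
Molar mass = 194.186 g/mol.
Mass from C: 10 × 12.011 = 120.110 g/mol.
%C = 120.110 / 194.186 × 100 = 61.85%.

61.85%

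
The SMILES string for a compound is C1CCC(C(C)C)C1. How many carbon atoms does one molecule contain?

8

Atom tally by fragment:
  cyclopentane ring core → C:5 H:10
  (− 1 ring H displaced by substituents)
  + CH(CH3)2 → C:3 H:7
Element totals:
  C: 8
  H: 16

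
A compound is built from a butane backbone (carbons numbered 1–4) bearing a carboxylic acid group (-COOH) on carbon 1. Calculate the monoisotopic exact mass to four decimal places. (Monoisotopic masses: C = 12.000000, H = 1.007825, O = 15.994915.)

Atom tally by fragment:
  HOOCCH2 → C:2 H:3 O:2
  CH2 → C:1 H:2
  CH2 → C:1 H:2
  CH3 → C:1 H:3
Element totals:
  C: 5
  H: 10
  O: 2
Molecular formula: C5H10O2.
  M = 5(12.0) + 10(1.007825) + 2(15.994915)
    = 60.000000 + 10.078250 + 31.989830 = 102.068080

102.0681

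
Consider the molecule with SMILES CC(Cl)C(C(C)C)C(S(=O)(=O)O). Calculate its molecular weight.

Atom tally by fragment:
  CH3 → C:1 H:3
  CH(Cl) → C:1 H:1 Cl:1
  CH(CH(CH3)2) → C:4 H:8
  CH2SO3H → C:1 H:3 S:1 O:3
Element totals:
  C: 7
  H: 15
  Cl: 1
  O: 3
  S: 1
Molecular formula: C7H15ClO3S.
  M = 7(12.011) + 15(1.008) + 35.45 + 3(15.999) + 32.06
    = 84.077 + 15.120 + 35.450 + 47.997 + 32.060 = 214.704

214.70 g/mol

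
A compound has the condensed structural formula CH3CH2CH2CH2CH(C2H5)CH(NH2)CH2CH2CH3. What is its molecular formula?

C11H25N

Atom tally by fragment:
  CH3 → C:1 H:3
  CH2 → C:1 H:2
  CH2 → C:1 H:2
  CH2 → C:1 H:2
  CH(C2H5) → C:3 H:6
  CH(NH2) → C:1 H:3 N:1
  CH2 → C:1 H:2
  CH2 → C:1 H:2
  CH3 → C:1 H:3
Element totals:
  C: 11
  H: 25
  N: 1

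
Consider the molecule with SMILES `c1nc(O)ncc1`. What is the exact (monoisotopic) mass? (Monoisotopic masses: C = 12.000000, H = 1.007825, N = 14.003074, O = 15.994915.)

Atom tally by fragment:
  pyrimidine ring core → C:4 H:4 N:2
  (− 1 ring H displaced by substituents)
  + OH → O:1 H:1
Element totals:
  C: 4
  H: 4
  N: 2
  O: 1
Molecular formula: C4H4N2O.
  M = 4(12.0) + 4(1.007825) + 2(14.003074) + 15.994915
    = 48.000000 + 4.031300 + 28.006148 + 15.994915 = 96.032363

96.0324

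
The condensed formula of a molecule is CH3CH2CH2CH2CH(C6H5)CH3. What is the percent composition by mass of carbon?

88.82%

Atom tally by fragment:
  CH3 → C:1 H:3
  CH2 → C:1 H:2
  CH2 → C:1 H:2
  CH2 → C:1 H:2
  CH(C6H5) → C:7 H:6
  CH3 → C:1 H:3
Element totals:
  C: 12
  H: 18
Molecular formula: C12H18.
Molar mass = 162.276 g/mol.
Mass from C: 12 × 12.011 = 144.132 g/mol.
%C = 144.132 / 162.276 × 100 = 88.82%.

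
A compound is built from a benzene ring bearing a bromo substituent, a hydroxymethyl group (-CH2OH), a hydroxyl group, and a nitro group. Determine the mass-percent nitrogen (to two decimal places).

Atom tally by fragment:
  benzene ring core → C:6 H:6
  (− 4 ring H displaced by substituents)
  + Br → Br:1
  + CH2OH → C:1 H:3 O:1
  + OH → O:1 H:1
  + NO2 → N:1 O:2
Element totals:
  C: 7
  H: 6
  Br: 1
  N: 1
  O: 4
Molecular formula: C7H6BrNO4.
Molar mass = 248.032 g/mol.
Mass from N: 1 × 14.007 = 14.007 g/mol.
%N = 14.007 / 248.032 × 100 = 5.65%.

5.65%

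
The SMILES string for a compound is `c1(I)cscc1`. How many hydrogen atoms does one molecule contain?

3

Atom tally by fragment:
  thiophene ring core → C:4 H:4 S:1
  (− 1 ring H displaced by substituents)
  + I → I:1
Element totals:
  C: 4
  H: 3
  I: 1
  S: 1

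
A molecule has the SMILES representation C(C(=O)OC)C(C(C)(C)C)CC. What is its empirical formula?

C5H10O

Atom tally by fragment:
  CH3OOCCH2 → C:3 H:5 O:2
  CH(C(CH3)3) → C:5 H:10
  CH2 → C:1 H:2
  CH3 → C:1 H:3
Element totals:
  C: 10
  H: 20
  O: 2
Molecular formula: C10H20O2.
gcd of subscripts = 2; dividing each by 2:
  C: 10/2 = 5
  H: 20/2 = 10
  O: 2/2 = 1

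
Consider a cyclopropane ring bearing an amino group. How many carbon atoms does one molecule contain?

Atom tally by fragment:
  cyclopropane ring core → C:3 H:6
  (− 1 ring H displaced by substituents)
  + NH2 → N:1 H:2
Element totals:
  C: 3
  H: 7
  N: 1

3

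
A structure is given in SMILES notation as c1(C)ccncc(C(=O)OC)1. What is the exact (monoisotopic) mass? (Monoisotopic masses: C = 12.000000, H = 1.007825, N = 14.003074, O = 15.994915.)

Atom tally by fragment:
  pyridine ring core → C:5 H:5 N:1
  (− 2 ring H displaced by substituents)
  + CH3 → C:1 H:3
  + COOCH3 → C:2 H:3 O:2
Element totals:
  C: 8
  H: 9
  N: 1
  O: 2
Molecular formula: C8H9NO2.
  M = 8(12.0) + 9(1.007825) + 14.003074 + 2(15.994915)
    = 96.000000 + 9.070425 + 14.003074 + 31.989830 = 151.063329

151.0633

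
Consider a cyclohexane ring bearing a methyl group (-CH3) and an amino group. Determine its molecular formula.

C7H15N

Atom tally by fragment:
  cyclohexane ring core → C:6 H:12
  (− 2 ring H displaced by substituents)
  + CH3 → C:1 H:3
  + NH2 → N:1 H:2
Element totals:
  C: 7
  H: 15
  N: 1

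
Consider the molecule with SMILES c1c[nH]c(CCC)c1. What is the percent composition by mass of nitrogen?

Atom tally by fragment:
  pyrrole ring core → C:4 H:5 N:1
  (− 1 ring H displaced by substituents)
  + CH2CH2CH3 → C:3 H:7
Element totals:
  C: 7
  H: 11
  N: 1
Molecular formula: C7H11N.
Molar mass = 109.172 g/mol.
Mass from N: 1 × 14.007 = 14.007 g/mol.
%N = 14.007 / 109.172 × 100 = 12.83%.

12.83%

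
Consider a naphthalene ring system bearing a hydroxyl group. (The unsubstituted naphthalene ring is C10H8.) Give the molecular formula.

Atom tally by fragment:
  naphthalene ring system core → C:10 H:8
  (− 1 ring H displaced by substituents)
  + OH → O:1 H:1
Element totals:
  C: 10
  H: 8
  O: 1

C10H8O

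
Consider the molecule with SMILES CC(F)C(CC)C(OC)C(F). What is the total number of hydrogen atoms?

Atom tally by fragment:
  CH3 → C:1 H:3
  CH(F) → C:1 H:1 F:1
  CH(C2H5) → C:3 H:6
  CH(OCH3) → C:2 H:4 O:1
  CH2F → C:1 H:2 F:1
Element totals:
  C: 8
  H: 16
  F: 2
  O: 1

16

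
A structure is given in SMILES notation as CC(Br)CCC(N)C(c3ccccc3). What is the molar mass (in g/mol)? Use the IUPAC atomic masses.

256.19 g/mol

Atom tally by fragment:
  CH3 → C:1 H:3
  CH(Br) → C:1 H:1 Br:1
  CH2 → C:1 H:2
  CH2 → C:1 H:2
  CH(NH2) → C:1 H:3 N:1
  CH2C6H5 → C:7 H:7
Element totals:
  C: 12
  H: 18
  Br: 1
  N: 1
Molecular formula: C12H18BrN.
  M = 12(12.011) + 18(1.008) + 79.904 + 14.007
    = 144.132 + 18.144 + 79.904 + 14.007 = 256.187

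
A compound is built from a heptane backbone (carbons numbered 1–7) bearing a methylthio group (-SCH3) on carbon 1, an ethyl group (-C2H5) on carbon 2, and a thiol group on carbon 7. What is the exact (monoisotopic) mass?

Atom tally by fragment:
  CH3SCH2 → C:2 H:5 S:1
  CH(C2H5) → C:3 H:6
  CH2 → C:1 H:2
  CH2 → C:1 H:2
  CH2 → C:1 H:2
  CH2 → C:1 H:2
  CH2SH → C:1 H:3 S:1
Element totals:
  C: 10
  H: 22
  S: 2
Molecular formula: C10H22S2.
  M = 10(12.0) + 22(1.007825) + 2(31.972071)
    = 120.000000 + 22.172150 + 63.944142 = 206.116292

206.1163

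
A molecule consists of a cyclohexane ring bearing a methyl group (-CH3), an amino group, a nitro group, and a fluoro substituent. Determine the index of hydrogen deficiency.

2

Atom tally by fragment:
  cyclohexane ring core → C:6 H:12
  (− 4 ring H displaced by substituents)
  + CH3 → C:1 H:3
  + NH2 → N:1 H:2
  + NO2 → N:1 O:2
  + F → F:1
Element totals:
  C: 7
  H: 13
  F: 1
  N: 2
  O: 2
Molecular formula: C7H13FN2O2.
DoU = (2C + 2 + N − H − X) / 2 = (2·7 + 2 + 2 − 13 − 1) / 2 = 2.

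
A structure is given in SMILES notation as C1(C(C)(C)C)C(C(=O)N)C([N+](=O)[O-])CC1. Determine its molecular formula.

C10H18N2O3

Atom tally by fragment:
  cyclopentane ring core → C:5 H:10
  (− 3 ring H displaced by substituents)
  + C(CH3)3 → C:4 H:9
  + CONH2 → C:1 H:2 O:1 N:1
  + NO2 → N:1 O:2
Element totals:
  C: 10
  H: 18
  N: 2
  O: 3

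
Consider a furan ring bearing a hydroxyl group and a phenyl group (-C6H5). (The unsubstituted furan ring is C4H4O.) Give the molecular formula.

C10H8O2

Atom tally by fragment:
  furan ring core → C:4 H:4 O:1
  (− 2 ring H displaced by substituents)
  + OH → O:1 H:1
  + C6H5 → C:6 H:5
Element totals:
  C: 10
  H: 8
  O: 2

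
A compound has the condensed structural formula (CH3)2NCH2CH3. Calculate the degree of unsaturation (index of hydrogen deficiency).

0

Element totals:
  C: 4
  H: 11
  N: 1
Molecular formula: C4H11N.
DoU = (2C + 2 + N − H − X) / 2 = (2·4 + 2 + 1 − 11 − 0) / 2 = 0.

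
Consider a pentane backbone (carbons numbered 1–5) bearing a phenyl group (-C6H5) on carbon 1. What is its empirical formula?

C11H16

Atom tally by fragment:
  C6H5CH2 → C:7 H:7
  CH2 → C:1 H:2
  CH2 → C:1 H:2
  CH2 → C:1 H:2
  CH3 → C:1 H:3
Element totals:
  C: 11
  H: 16
Molecular formula: C11H16.
gcd of subscripts (11, 16) = 1, so the empirical formula equals the molecular formula.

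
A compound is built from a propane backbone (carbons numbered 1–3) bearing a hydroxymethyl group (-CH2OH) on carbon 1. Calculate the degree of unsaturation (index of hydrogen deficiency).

0

Atom tally by fragment:
  HOCH2CH2 → C:2 H:5 O:1
  CH2 → C:1 H:2
  CH3 → C:1 H:3
Element totals:
  C: 4
  H: 10
  O: 1
Molecular formula: C4H10O.
DoU = (2C + 2 + N − H − X) / 2 = (2·4 + 2 + 0 − 10 − 0) / 2 = 0.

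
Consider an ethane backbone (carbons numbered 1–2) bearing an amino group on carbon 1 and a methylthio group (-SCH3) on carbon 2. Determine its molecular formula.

Atom tally by fragment:
  H2NCH2 → C:1 H:4 N:1
  CH2SCH3 → C:2 H:5 S:1
Element totals:
  C: 3
  H: 9
  N: 1
  S: 1

C3H9NS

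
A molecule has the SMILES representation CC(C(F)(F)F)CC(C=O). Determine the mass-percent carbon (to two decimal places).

Atom tally by fragment:
  CH3 → C:1 H:3
  CH(CF3) → C:2 H:1 F:3
  CH2 → C:1 H:2
  CH2CHO → C:2 H:3 O:1
Element totals:
  C: 6
  H: 9
  F: 3
  O: 1
Molecular formula: C6H9F3O.
Molar mass = 154.131 g/mol.
Mass from C: 6 × 12.011 = 72.066 g/mol.
%C = 72.066 / 154.131 × 100 = 46.76%.

46.76%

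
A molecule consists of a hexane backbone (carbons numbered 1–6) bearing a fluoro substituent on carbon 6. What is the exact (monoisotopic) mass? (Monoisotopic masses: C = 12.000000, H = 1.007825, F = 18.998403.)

104.1001

Atom tally by fragment:
  CH3 → C:1 H:3
  CH2 → C:1 H:2
  CH2 → C:1 H:2
  CH2 → C:1 H:2
  CH2 → C:1 H:2
  CH2F → C:1 H:2 F:1
Element totals:
  C: 6
  H: 13
  F: 1
Molecular formula: C6H13F.
  M = 6(12.0) + 13(1.007825) + 18.998403
    = 72.000000 + 13.101725 + 18.998403 = 104.100128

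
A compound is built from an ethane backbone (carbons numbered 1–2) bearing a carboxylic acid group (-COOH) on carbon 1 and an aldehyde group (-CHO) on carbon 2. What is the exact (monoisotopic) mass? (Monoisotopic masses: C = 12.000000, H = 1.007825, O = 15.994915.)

Atom tally by fragment:
  HOOCCH2 → C:2 H:3 O:2
  CH2CHO → C:2 H:3 O:1
Element totals:
  C: 4
  H: 6
  O: 3
Molecular formula: C4H6O3.
  M = 4(12.0) + 6(1.007825) + 3(15.994915)
    = 48.000000 + 6.046950 + 47.984745 = 102.031695

102.0317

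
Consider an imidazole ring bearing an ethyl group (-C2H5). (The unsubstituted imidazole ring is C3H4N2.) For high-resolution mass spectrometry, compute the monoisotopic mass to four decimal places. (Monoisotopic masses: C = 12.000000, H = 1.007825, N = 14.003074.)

Atom tally by fragment:
  imidazole ring core → C:3 H:4 N:2
  (− 1 ring H displaced by substituents)
  + C2H5 → C:2 H:5
Element totals:
  C: 5
  H: 8
  N: 2
Molecular formula: C5H8N2.
  M = 5(12.0) + 8(1.007825) + 2(14.003074)
    = 60.000000 + 8.062600 + 28.006148 = 96.068748

96.0687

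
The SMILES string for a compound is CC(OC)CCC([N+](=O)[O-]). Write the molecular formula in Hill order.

C6H13NO3

Atom tally by fragment:
  CH3 → C:1 H:3
  CH(OCH3) → C:2 H:4 O:1
  CH2 → C:1 H:2
  CH2 → C:1 H:2
  CH2NO2 → C:1 H:2 N:1 O:2
Element totals:
  C: 6
  H: 13
  N: 1
  O: 3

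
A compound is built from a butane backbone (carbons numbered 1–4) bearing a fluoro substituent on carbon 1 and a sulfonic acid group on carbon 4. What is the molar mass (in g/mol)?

156.17 g/mol

Atom tally by fragment:
  FCH2 → C:1 H:2 F:1
  CH2 → C:1 H:2
  CH2 → C:1 H:2
  CH2SO3H → C:1 H:3 S:1 O:3
Element totals:
  C: 4
  H: 9
  F: 1
  O: 3
  S: 1
Molecular formula: C4H9FO3S.
  M = 4(12.011) + 9(1.008) + 18.998 + 3(15.999) + 32.06
    = 48.044 + 9.072 + 18.998 + 47.997 + 32.060 = 156.171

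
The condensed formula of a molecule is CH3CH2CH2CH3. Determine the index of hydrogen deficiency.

Element totals:
  C: 4
  H: 10
Molecular formula: C4H10.
DoU = (2C + 2 + N − H − X) / 2 = (2·4 + 2 + 0 − 10 − 0) / 2 = 0.

0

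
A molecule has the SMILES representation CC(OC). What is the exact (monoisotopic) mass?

60.0575

Atom tally by fragment:
  CH3 → C:1 H:3
  CH2OCH3 → C:2 H:5 O:1
Element totals:
  C: 3
  H: 8
  O: 1
Molecular formula: C3H8O.
  M = 3(12.0) + 8(1.007825) + 15.994915
    = 36.000000 + 8.062600 + 15.994915 = 60.057515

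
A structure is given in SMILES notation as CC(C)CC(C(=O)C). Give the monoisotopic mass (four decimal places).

Atom tally by fragment:
  CH3 → C:1 H:3
  CH(CH3) → C:2 H:4
  CH2 → C:1 H:2
  CH2COCH3 → C:3 H:5 O:1
Element totals:
  C: 7
  H: 14
  O: 1
Molecular formula: C7H14O.
  M = 7(12.0) + 14(1.007825) + 15.994915
    = 84.000000 + 14.109550 + 15.994915 = 114.104465

114.1045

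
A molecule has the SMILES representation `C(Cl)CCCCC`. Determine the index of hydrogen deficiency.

0

Atom tally by fragment:
  ClCH2 → C:1 H:2 Cl:1
  CH2 → C:1 H:2
  CH2 → C:1 H:2
  CH2 → C:1 H:2
  CH2 → C:1 H:2
  CH3 → C:1 H:3
Element totals:
  C: 6
  H: 13
  Cl: 1
Molecular formula: C6H13Cl.
DoU = (2C + 2 + N − H − X) / 2 = (2·6 + 2 + 0 − 13 − 1) / 2 = 0.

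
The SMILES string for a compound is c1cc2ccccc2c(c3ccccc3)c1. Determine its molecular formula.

C16H12

Atom tally by fragment:
  naphthalene ring system core → C:10 H:8
  (− 1 ring H displaced by substituents)
  + C6H5 → C:6 H:5
Element totals:
  C: 16
  H: 12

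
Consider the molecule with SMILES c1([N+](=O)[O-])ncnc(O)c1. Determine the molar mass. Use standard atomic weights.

Atom tally by fragment:
  pyrimidine ring core → C:4 H:4 N:2
  (− 2 ring H displaced by substituents)
  + NO2 → N:1 O:2
  + OH → O:1 H:1
Element totals:
  C: 4
  H: 3
  N: 3
  O: 3
Molecular formula: C4H3N3O3.
  M = 4(12.011) + 3(1.008) + 3(14.007) + 3(15.999)
    = 48.044 + 3.024 + 42.021 + 47.997 = 141.086

141.09 g/mol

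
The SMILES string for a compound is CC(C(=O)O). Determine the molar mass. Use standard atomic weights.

Atom tally by fragment:
  CH3 → C:1 H:3
  CH2COOH → C:2 H:3 O:2
Element totals:
  C: 3
  H: 6
  O: 2
Molecular formula: C3H6O2.
  M = 3(12.011) + 6(1.008) + 2(15.999)
    = 36.033 + 6.048 + 31.998 = 74.079

74.08 g/mol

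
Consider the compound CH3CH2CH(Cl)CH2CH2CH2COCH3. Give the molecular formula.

C8H15ClO

Atom tally by fragment:
  CH3 → C:1 H:3
  CH2 → C:1 H:2
  CH(Cl) → C:1 H:1 Cl:1
  CH2 → C:1 H:2
  CH2 → C:1 H:2
  CH2COCH3 → C:3 H:5 O:1
Element totals:
  C: 8
  H: 15
  Cl: 1
  O: 1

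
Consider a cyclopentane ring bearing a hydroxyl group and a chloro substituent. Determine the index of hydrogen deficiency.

1

Atom tally by fragment:
  cyclopentane ring core → C:5 H:10
  (− 2 ring H displaced by substituents)
  + OH → O:1 H:1
  + Cl → Cl:1
Element totals:
  C: 5
  H: 9
  Cl: 1
  O: 1
Molecular formula: C5H9ClO.
DoU = (2C + 2 + N − H − X) / 2 = (2·5 + 2 + 0 − 9 − 1) / 2 = 1.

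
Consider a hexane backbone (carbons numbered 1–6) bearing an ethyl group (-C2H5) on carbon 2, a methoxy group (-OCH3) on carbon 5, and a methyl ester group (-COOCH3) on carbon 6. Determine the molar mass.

202.29 g/mol

Atom tally by fragment:
  CH3 → C:1 H:3
  CH(C2H5) → C:3 H:6
  CH2 → C:1 H:2
  CH2 → C:1 H:2
  CH(OCH3) → C:2 H:4 O:1
  CH2COOCH3 → C:3 H:5 O:2
Element totals:
  C: 11
  H: 22
  O: 3
Molecular formula: C11H22O3.
  M = 11(12.011) + 22(1.008) + 3(15.999)
    = 132.121 + 22.176 + 47.997 = 202.294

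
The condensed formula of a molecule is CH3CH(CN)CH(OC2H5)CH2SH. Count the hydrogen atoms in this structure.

13

Element totals:
  C: 7
  H: 13
  N: 1
  O: 1
  S: 1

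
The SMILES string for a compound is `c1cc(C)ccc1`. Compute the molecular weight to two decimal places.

Atom tally by fragment:
  benzene ring core → C:6 H:6
  (− 1 ring H displaced by substituents)
  + CH3 → C:1 H:3
Element totals:
  C: 7
  H: 8
Molecular formula: C7H8.
  M = 7(12.011) + 8(1.008)
    = 84.077 + 8.064 = 92.141

92.14 g/mol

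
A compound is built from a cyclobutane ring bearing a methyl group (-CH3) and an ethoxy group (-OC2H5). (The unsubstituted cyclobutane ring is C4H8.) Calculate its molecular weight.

114.19 g/mol

Atom tally by fragment:
  cyclobutane ring core → C:4 H:8
  (− 2 ring H displaced by substituents)
  + CH3 → C:1 H:3
  + OC2H5 → C:2 H:5 O:1
Element totals:
  C: 7
  H: 14
  O: 1
Molecular formula: C7H14O.
  M = 7(12.011) + 14(1.008) + 15.999
    = 84.077 + 14.112 + 15.999 = 114.188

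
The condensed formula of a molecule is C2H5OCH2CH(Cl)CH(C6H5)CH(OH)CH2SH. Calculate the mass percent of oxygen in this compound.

11.64%

Element totals:
  C: 13
  H: 19
  Cl: 1
  O: 2
  S: 1
Molecular formula: C13H19ClO2S.
Molar mass = 274.803 g/mol.
Mass from O: 2 × 15.999 = 31.998 g/mol.
%O = 31.998 / 274.803 × 100 = 11.64%.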